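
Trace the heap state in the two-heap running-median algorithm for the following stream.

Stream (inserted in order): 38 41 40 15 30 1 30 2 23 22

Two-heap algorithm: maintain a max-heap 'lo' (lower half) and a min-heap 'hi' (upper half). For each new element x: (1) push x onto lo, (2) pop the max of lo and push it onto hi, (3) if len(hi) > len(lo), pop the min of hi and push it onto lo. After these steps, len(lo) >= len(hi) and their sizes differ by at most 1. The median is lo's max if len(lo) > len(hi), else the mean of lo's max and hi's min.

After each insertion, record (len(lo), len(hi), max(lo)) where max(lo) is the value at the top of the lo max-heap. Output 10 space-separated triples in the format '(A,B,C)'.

Step 1: insert 38 -> lo=[38] hi=[] -> (len(lo)=1, len(hi)=0, max(lo)=38)
Step 2: insert 41 -> lo=[38] hi=[41] -> (len(lo)=1, len(hi)=1, max(lo)=38)
Step 3: insert 40 -> lo=[38, 40] hi=[41] -> (len(lo)=2, len(hi)=1, max(lo)=40)
Step 4: insert 15 -> lo=[15, 38] hi=[40, 41] -> (len(lo)=2, len(hi)=2, max(lo)=38)
Step 5: insert 30 -> lo=[15, 30, 38] hi=[40, 41] -> (len(lo)=3, len(hi)=2, max(lo)=38)
Step 6: insert 1 -> lo=[1, 15, 30] hi=[38, 40, 41] -> (len(lo)=3, len(hi)=3, max(lo)=30)
Step 7: insert 30 -> lo=[1, 15, 30, 30] hi=[38, 40, 41] -> (len(lo)=4, len(hi)=3, max(lo)=30)
Step 8: insert 2 -> lo=[1, 2, 15, 30] hi=[30, 38, 40, 41] -> (len(lo)=4, len(hi)=4, max(lo)=30)
Step 9: insert 23 -> lo=[1, 2, 15, 23, 30] hi=[30, 38, 40, 41] -> (len(lo)=5, len(hi)=4, max(lo)=30)
Step 10: insert 22 -> lo=[1, 2, 15, 22, 23] hi=[30, 30, 38, 40, 41] -> (len(lo)=5, len(hi)=5, max(lo)=23)

Answer: (1,0,38) (1,1,38) (2,1,40) (2,2,38) (3,2,38) (3,3,30) (4,3,30) (4,4,30) (5,4,30) (5,5,23)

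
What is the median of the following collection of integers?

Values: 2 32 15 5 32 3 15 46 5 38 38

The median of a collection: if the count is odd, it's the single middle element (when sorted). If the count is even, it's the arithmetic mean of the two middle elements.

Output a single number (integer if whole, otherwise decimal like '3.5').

Step 1: insert 2 -> lo=[2] (size 1, max 2) hi=[] (size 0) -> median=2
Step 2: insert 32 -> lo=[2] (size 1, max 2) hi=[32] (size 1, min 32) -> median=17
Step 3: insert 15 -> lo=[2, 15] (size 2, max 15) hi=[32] (size 1, min 32) -> median=15
Step 4: insert 5 -> lo=[2, 5] (size 2, max 5) hi=[15, 32] (size 2, min 15) -> median=10
Step 5: insert 32 -> lo=[2, 5, 15] (size 3, max 15) hi=[32, 32] (size 2, min 32) -> median=15
Step 6: insert 3 -> lo=[2, 3, 5] (size 3, max 5) hi=[15, 32, 32] (size 3, min 15) -> median=10
Step 7: insert 15 -> lo=[2, 3, 5, 15] (size 4, max 15) hi=[15, 32, 32] (size 3, min 15) -> median=15
Step 8: insert 46 -> lo=[2, 3, 5, 15] (size 4, max 15) hi=[15, 32, 32, 46] (size 4, min 15) -> median=15
Step 9: insert 5 -> lo=[2, 3, 5, 5, 15] (size 5, max 15) hi=[15, 32, 32, 46] (size 4, min 15) -> median=15
Step 10: insert 38 -> lo=[2, 3, 5, 5, 15] (size 5, max 15) hi=[15, 32, 32, 38, 46] (size 5, min 15) -> median=15
Step 11: insert 38 -> lo=[2, 3, 5, 5, 15, 15] (size 6, max 15) hi=[32, 32, 38, 38, 46] (size 5, min 32) -> median=15

Answer: 15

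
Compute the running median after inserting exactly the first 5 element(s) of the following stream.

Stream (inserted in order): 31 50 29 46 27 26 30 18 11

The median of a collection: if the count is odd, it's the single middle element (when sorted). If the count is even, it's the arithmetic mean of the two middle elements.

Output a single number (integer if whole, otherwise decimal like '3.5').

Step 1: insert 31 -> lo=[31] (size 1, max 31) hi=[] (size 0) -> median=31
Step 2: insert 50 -> lo=[31] (size 1, max 31) hi=[50] (size 1, min 50) -> median=40.5
Step 3: insert 29 -> lo=[29, 31] (size 2, max 31) hi=[50] (size 1, min 50) -> median=31
Step 4: insert 46 -> lo=[29, 31] (size 2, max 31) hi=[46, 50] (size 2, min 46) -> median=38.5
Step 5: insert 27 -> lo=[27, 29, 31] (size 3, max 31) hi=[46, 50] (size 2, min 46) -> median=31

Answer: 31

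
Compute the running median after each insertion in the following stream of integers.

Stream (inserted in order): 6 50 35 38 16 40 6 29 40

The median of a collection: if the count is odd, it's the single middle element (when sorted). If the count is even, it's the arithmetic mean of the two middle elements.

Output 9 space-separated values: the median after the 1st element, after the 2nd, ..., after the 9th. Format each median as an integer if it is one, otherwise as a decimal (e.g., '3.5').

Step 1: insert 6 -> lo=[6] (size 1, max 6) hi=[] (size 0) -> median=6
Step 2: insert 50 -> lo=[6] (size 1, max 6) hi=[50] (size 1, min 50) -> median=28
Step 3: insert 35 -> lo=[6, 35] (size 2, max 35) hi=[50] (size 1, min 50) -> median=35
Step 4: insert 38 -> lo=[6, 35] (size 2, max 35) hi=[38, 50] (size 2, min 38) -> median=36.5
Step 5: insert 16 -> lo=[6, 16, 35] (size 3, max 35) hi=[38, 50] (size 2, min 38) -> median=35
Step 6: insert 40 -> lo=[6, 16, 35] (size 3, max 35) hi=[38, 40, 50] (size 3, min 38) -> median=36.5
Step 7: insert 6 -> lo=[6, 6, 16, 35] (size 4, max 35) hi=[38, 40, 50] (size 3, min 38) -> median=35
Step 8: insert 29 -> lo=[6, 6, 16, 29] (size 4, max 29) hi=[35, 38, 40, 50] (size 4, min 35) -> median=32
Step 9: insert 40 -> lo=[6, 6, 16, 29, 35] (size 5, max 35) hi=[38, 40, 40, 50] (size 4, min 38) -> median=35

Answer: 6 28 35 36.5 35 36.5 35 32 35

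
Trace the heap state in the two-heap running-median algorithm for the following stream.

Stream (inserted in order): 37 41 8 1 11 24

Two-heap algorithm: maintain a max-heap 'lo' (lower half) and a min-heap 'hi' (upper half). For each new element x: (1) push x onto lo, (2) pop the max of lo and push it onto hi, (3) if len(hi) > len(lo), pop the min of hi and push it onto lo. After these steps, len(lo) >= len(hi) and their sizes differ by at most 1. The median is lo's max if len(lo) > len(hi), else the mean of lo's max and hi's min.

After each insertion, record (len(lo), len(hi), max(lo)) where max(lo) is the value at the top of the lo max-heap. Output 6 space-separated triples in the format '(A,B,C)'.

Answer: (1,0,37) (1,1,37) (2,1,37) (2,2,8) (3,2,11) (3,3,11)

Derivation:
Step 1: insert 37 -> lo=[37] hi=[] -> (len(lo)=1, len(hi)=0, max(lo)=37)
Step 2: insert 41 -> lo=[37] hi=[41] -> (len(lo)=1, len(hi)=1, max(lo)=37)
Step 3: insert 8 -> lo=[8, 37] hi=[41] -> (len(lo)=2, len(hi)=1, max(lo)=37)
Step 4: insert 1 -> lo=[1, 8] hi=[37, 41] -> (len(lo)=2, len(hi)=2, max(lo)=8)
Step 5: insert 11 -> lo=[1, 8, 11] hi=[37, 41] -> (len(lo)=3, len(hi)=2, max(lo)=11)
Step 6: insert 24 -> lo=[1, 8, 11] hi=[24, 37, 41] -> (len(lo)=3, len(hi)=3, max(lo)=11)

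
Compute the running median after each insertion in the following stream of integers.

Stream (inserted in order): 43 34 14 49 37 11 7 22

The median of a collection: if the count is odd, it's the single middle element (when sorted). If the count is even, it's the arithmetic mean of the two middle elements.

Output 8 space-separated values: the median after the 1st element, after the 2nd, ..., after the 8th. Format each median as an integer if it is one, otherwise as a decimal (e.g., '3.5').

Answer: 43 38.5 34 38.5 37 35.5 34 28

Derivation:
Step 1: insert 43 -> lo=[43] (size 1, max 43) hi=[] (size 0) -> median=43
Step 2: insert 34 -> lo=[34] (size 1, max 34) hi=[43] (size 1, min 43) -> median=38.5
Step 3: insert 14 -> lo=[14, 34] (size 2, max 34) hi=[43] (size 1, min 43) -> median=34
Step 4: insert 49 -> lo=[14, 34] (size 2, max 34) hi=[43, 49] (size 2, min 43) -> median=38.5
Step 5: insert 37 -> lo=[14, 34, 37] (size 3, max 37) hi=[43, 49] (size 2, min 43) -> median=37
Step 6: insert 11 -> lo=[11, 14, 34] (size 3, max 34) hi=[37, 43, 49] (size 3, min 37) -> median=35.5
Step 7: insert 7 -> lo=[7, 11, 14, 34] (size 4, max 34) hi=[37, 43, 49] (size 3, min 37) -> median=34
Step 8: insert 22 -> lo=[7, 11, 14, 22] (size 4, max 22) hi=[34, 37, 43, 49] (size 4, min 34) -> median=28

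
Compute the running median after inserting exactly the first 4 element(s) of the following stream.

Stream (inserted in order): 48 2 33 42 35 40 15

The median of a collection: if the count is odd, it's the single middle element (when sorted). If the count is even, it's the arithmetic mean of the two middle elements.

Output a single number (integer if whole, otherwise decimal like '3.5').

Step 1: insert 48 -> lo=[48] (size 1, max 48) hi=[] (size 0) -> median=48
Step 2: insert 2 -> lo=[2] (size 1, max 2) hi=[48] (size 1, min 48) -> median=25
Step 3: insert 33 -> lo=[2, 33] (size 2, max 33) hi=[48] (size 1, min 48) -> median=33
Step 4: insert 42 -> lo=[2, 33] (size 2, max 33) hi=[42, 48] (size 2, min 42) -> median=37.5

Answer: 37.5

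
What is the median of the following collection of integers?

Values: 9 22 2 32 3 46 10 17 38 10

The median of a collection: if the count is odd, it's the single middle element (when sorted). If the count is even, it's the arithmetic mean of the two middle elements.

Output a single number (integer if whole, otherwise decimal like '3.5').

Step 1: insert 9 -> lo=[9] (size 1, max 9) hi=[] (size 0) -> median=9
Step 2: insert 22 -> lo=[9] (size 1, max 9) hi=[22] (size 1, min 22) -> median=15.5
Step 3: insert 2 -> lo=[2, 9] (size 2, max 9) hi=[22] (size 1, min 22) -> median=9
Step 4: insert 32 -> lo=[2, 9] (size 2, max 9) hi=[22, 32] (size 2, min 22) -> median=15.5
Step 5: insert 3 -> lo=[2, 3, 9] (size 3, max 9) hi=[22, 32] (size 2, min 22) -> median=9
Step 6: insert 46 -> lo=[2, 3, 9] (size 3, max 9) hi=[22, 32, 46] (size 3, min 22) -> median=15.5
Step 7: insert 10 -> lo=[2, 3, 9, 10] (size 4, max 10) hi=[22, 32, 46] (size 3, min 22) -> median=10
Step 8: insert 17 -> lo=[2, 3, 9, 10] (size 4, max 10) hi=[17, 22, 32, 46] (size 4, min 17) -> median=13.5
Step 9: insert 38 -> lo=[2, 3, 9, 10, 17] (size 5, max 17) hi=[22, 32, 38, 46] (size 4, min 22) -> median=17
Step 10: insert 10 -> lo=[2, 3, 9, 10, 10] (size 5, max 10) hi=[17, 22, 32, 38, 46] (size 5, min 17) -> median=13.5

Answer: 13.5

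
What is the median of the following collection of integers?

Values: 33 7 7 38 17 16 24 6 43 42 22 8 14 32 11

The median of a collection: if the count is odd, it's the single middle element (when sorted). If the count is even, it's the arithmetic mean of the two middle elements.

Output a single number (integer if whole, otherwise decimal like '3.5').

Step 1: insert 33 -> lo=[33] (size 1, max 33) hi=[] (size 0) -> median=33
Step 2: insert 7 -> lo=[7] (size 1, max 7) hi=[33] (size 1, min 33) -> median=20
Step 3: insert 7 -> lo=[7, 7] (size 2, max 7) hi=[33] (size 1, min 33) -> median=7
Step 4: insert 38 -> lo=[7, 7] (size 2, max 7) hi=[33, 38] (size 2, min 33) -> median=20
Step 5: insert 17 -> lo=[7, 7, 17] (size 3, max 17) hi=[33, 38] (size 2, min 33) -> median=17
Step 6: insert 16 -> lo=[7, 7, 16] (size 3, max 16) hi=[17, 33, 38] (size 3, min 17) -> median=16.5
Step 7: insert 24 -> lo=[7, 7, 16, 17] (size 4, max 17) hi=[24, 33, 38] (size 3, min 24) -> median=17
Step 8: insert 6 -> lo=[6, 7, 7, 16] (size 4, max 16) hi=[17, 24, 33, 38] (size 4, min 17) -> median=16.5
Step 9: insert 43 -> lo=[6, 7, 7, 16, 17] (size 5, max 17) hi=[24, 33, 38, 43] (size 4, min 24) -> median=17
Step 10: insert 42 -> lo=[6, 7, 7, 16, 17] (size 5, max 17) hi=[24, 33, 38, 42, 43] (size 5, min 24) -> median=20.5
Step 11: insert 22 -> lo=[6, 7, 7, 16, 17, 22] (size 6, max 22) hi=[24, 33, 38, 42, 43] (size 5, min 24) -> median=22
Step 12: insert 8 -> lo=[6, 7, 7, 8, 16, 17] (size 6, max 17) hi=[22, 24, 33, 38, 42, 43] (size 6, min 22) -> median=19.5
Step 13: insert 14 -> lo=[6, 7, 7, 8, 14, 16, 17] (size 7, max 17) hi=[22, 24, 33, 38, 42, 43] (size 6, min 22) -> median=17
Step 14: insert 32 -> lo=[6, 7, 7, 8, 14, 16, 17] (size 7, max 17) hi=[22, 24, 32, 33, 38, 42, 43] (size 7, min 22) -> median=19.5
Step 15: insert 11 -> lo=[6, 7, 7, 8, 11, 14, 16, 17] (size 8, max 17) hi=[22, 24, 32, 33, 38, 42, 43] (size 7, min 22) -> median=17

Answer: 17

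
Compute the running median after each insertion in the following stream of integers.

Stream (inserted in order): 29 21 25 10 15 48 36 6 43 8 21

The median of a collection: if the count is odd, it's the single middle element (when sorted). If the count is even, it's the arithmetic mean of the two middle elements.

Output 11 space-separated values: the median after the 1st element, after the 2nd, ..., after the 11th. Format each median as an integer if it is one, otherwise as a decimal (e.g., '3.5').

Answer: 29 25 25 23 21 23 25 23 25 23 21

Derivation:
Step 1: insert 29 -> lo=[29] (size 1, max 29) hi=[] (size 0) -> median=29
Step 2: insert 21 -> lo=[21] (size 1, max 21) hi=[29] (size 1, min 29) -> median=25
Step 3: insert 25 -> lo=[21, 25] (size 2, max 25) hi=[29] (size 1, min 29) -> median=25
Step 4: insert 10 -> lo=[10, 21] (size 2, max 21) hi=[25, 29] (size 2, min 25) -> median=23
Step 5: insert 15 -> lo=[10, 15, 21] (size 3, max 21) hi=[25, 29] (size 2, min 25) -> median=21
Step 6: insert 48 -> lo=[10, 15, 21] (size 3, max 21) hi=[25, 29, 48] (size 3, min 25) -> median=23
Step 7: insert 36 -> lo=[10, 15, 21, 25] (size 4, max 25) hi=[29, 36, 48] (size 3, min 29) -> median=25
Step 8: insert 6 -> lo=[6, 10, 15, 21] (size 4, max 21) hi=[25, 29, 36, 48] (size 4, min 25) -> median=23
Step 9: insert 43 -> lo=[6, 10, 15, 21, 25] (size 5, max 25) hi=[29, 36, 43, 48] (size 4, min 29) -> median=25
Step 10: insert 8 -> lo=[6, 8, 10, 15, 21] (size 5, max 21) hi=[25, 29, 36, 43, 48] (size 5, min 25) -> median=23
Step 11: insert 21 -> lo=[6, 8, 10, 15, 21, 21] (size 6, max 21) hi=[25, 29, 36, 43, 48] (size 5, min 25) -> median=21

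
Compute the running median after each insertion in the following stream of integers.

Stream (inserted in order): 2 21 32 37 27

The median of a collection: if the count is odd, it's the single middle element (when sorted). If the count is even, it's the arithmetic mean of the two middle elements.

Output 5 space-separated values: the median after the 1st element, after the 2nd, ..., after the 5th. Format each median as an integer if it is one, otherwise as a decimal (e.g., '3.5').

Step 1: insert 2 -> lo=[2] (size 1, max 2) hi=[] (size 0) -> median=2
Step 2: insert 21 -> lo=[2] (size 1, max 2) hi=[21] (size 1, min 21) -> median=11.5
Step 3: insert 32 -> lo=[2, 21] (size 2, max 21) hi=[32] (size 1, min 32) -> median=21
Step 4: insert 37 -> lo=[2, 21] (size 2, max 21) hi=[32, 37] (size 2, min 32) -> median=26.5
Step 5: insert 27 -> lo=[2, 21, 27] (size 3, max 27) hi=[32, 37] (size 2, min 32) -> median=27

Answer: 2 11.5 21 26.5 27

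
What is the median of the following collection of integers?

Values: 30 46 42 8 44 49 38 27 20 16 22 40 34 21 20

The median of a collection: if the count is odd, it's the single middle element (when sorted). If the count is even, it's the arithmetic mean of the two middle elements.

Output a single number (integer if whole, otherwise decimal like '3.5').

Step 1: insert 30 -> lo=[30] (size 1, max 30) hi=[] (size 0) -> median=30
Step 2: insert 46 -> lo=[30] (size 1, max 30) hi=[46] (size 1, min 46) -> median=38
Step 3: insert 42 -> lo=[30, 42] (size 2, max 42) hi=[46] (size 1, min 46) -> median=42
Step 4: insert 8 -> lo=[8, 30] (size 2, max 30) hi=[42, 46] (size 2, min 42) -> median=36
Step 5: insert 44 -> lo=[8, 30, 42] (size 3, max 42) hi=[44, 46] (size 2, min 44) -> median=42
Step 6: insert 49 -> lo=[8, 30, 42] (size 3, max 42) hi=[44, 46, 49] (size 3, min 44) -> median=43
Step 7: insert 38 -> lo=[8, 30, 38, 42] (size 4, max 42) hi=[44, 46, 49] (size 3, min 44) -> median=42
Step 8: insert 27 -> lo=[8, 27, 30, 38] (size 4, max 38) hi=[42, 44, 46, 49] (size 4, min 42) -> median=40
Step 9: insert 20 -> lo=[8, 20, 27, 30, 38] (size 5, max 38) hi=[42, 44, 46, 49] (size 4, min 42) -> median=38
Step 10: insert 16 -> lo=[8, 16, 20, 27, 30] (size 5, max 30) hi=[38, 42, 44, 46, 49] (size 5, min 38) -> median=34
Step 11: insert 22 -> lo=[8, 16, 20, 22, 27, 30] (size 6, max 30) hi=[38, 42, 44, 46, 49] (size 5, min 38) -> median=30
Step 12: insert 40 -> lo=[8, 16, 20, 22, 27, 30] (size 6, max 30) hi=[38, 40, 42, 44, 46, 49] (size 6, min 38) -> median=34
Step 13: insert 34 -> lo=[8, 16, 20, 22, 27, 30, 34] (size 7, max 34) hi=[38, 40, 42, 44, 46, 49] (size 6, min 38) -> median=34
Step 14: insert 21 -> lo=[8, 16, 20, 21, 22, 27, 30] (size 7, max 30) hi=[34, 38, 40, 42, 44, 46, 49] (size 7, min 34) -> median=32
Step 15: insert 20 -> lo=[8, 16, 20, 20, 21, 22, 27, 30] (size 8, max 30) hi=[34, 38, 40, 42, 44, 46, 49] (size 7, min 34) -> median=30

Answer: 30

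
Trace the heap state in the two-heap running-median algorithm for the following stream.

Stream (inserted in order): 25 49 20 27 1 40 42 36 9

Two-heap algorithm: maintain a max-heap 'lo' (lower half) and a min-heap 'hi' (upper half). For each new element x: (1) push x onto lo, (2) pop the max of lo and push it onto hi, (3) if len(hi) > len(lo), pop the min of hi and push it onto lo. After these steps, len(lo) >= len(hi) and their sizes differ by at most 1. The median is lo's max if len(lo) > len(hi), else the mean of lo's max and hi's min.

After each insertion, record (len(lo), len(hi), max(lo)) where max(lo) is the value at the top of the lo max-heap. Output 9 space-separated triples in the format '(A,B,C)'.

Step 1: insert 25 -> lo=[25] hi=[] -> (len(lo)=1, len(hi)=0, max(lo)=25)
Step 2: insert 49 -> lo=[25] hi=[49] -> (len(lo)=1, len(hi)=1, max(lo)=25)
Step 3: insert 20 -> lo=[20, 25] hi=[49] -> (len(lo)=2, len(hi)=1, max(lo)=25)
Step 4: insert 27 -> lo=[20, 25] hi=[27, 49] -> (len(lo)=2, len(hi)=2, max(lo)=25)
Step 5: insert 1 -> lo=[1, 20, 25] hi=[27, 49] -> (len(lo)=3, len(hi)=2, max(lo)=25)
Step 6: insert 40 -> lo=[1, 20, 25] hi=[27, 40, 49] -> (len(lo)=3, len(hi)=3, max(lo)=25)
Step 7: insert 42 -> lo=[1, 20, 25, 27] hi=[40, 42, 49] -> (len(lo)=4, len(hi)=3, max(lo)=27)
Step 8: insert 36 -> lo=[1, 20, 25, 27] hi=[36, 40, 42, 49] -> (len(lo)=4, len(hi)=4, max(lo)=27)
Step 9: insert 9 -> lo=[1, 9, 20, 25, 27] hi=[36, 40, 42, 49] -> (len(lo)=5, len(hi)=4, max(lo)=27)

Answer: (1,0,25) (1,1,25) (2,1,25) (2,2,25) (3,2,25) (3,3,25) (4,3,27) (4,4,27) (5,4,27)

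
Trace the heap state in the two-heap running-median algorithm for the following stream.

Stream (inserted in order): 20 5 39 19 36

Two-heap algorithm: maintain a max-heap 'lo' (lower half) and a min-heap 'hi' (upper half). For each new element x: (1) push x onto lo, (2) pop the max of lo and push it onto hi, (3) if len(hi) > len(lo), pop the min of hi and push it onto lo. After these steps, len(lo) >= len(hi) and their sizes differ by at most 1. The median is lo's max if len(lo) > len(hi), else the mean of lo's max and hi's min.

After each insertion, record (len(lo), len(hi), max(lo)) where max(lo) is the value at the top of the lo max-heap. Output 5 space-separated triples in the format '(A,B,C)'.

Answer: (1,0,20) (1,1,5) (2,1,20) (2,2,19) (3,2,20)

Derivation:
Step 1: insert 20 -> lo=[20] hi=[] -> (len(lo)=1, len(hi)=0, max(lo)=20)
Step 2: insert 5 -> lo=[5] hi=[20] -> (len(lo)=1, len(hi)=1, max(lo)=5)
Step 3: insert 39 -> lo=[5, 20] hi=[39] -> (len(lo)=2, len(hi)=1, max(lo)=20)
Step 4: insert 19 -> lo=[5, 19] hi=[20, 39] -> (len(lo)=2, len(hi)=2, max(lo)=19)
Step 5: insert 36 -> lo=[5, 19, 20] hi=[36, 39] -> (len(lo)=3, len(hi)=2, max(lo)=20)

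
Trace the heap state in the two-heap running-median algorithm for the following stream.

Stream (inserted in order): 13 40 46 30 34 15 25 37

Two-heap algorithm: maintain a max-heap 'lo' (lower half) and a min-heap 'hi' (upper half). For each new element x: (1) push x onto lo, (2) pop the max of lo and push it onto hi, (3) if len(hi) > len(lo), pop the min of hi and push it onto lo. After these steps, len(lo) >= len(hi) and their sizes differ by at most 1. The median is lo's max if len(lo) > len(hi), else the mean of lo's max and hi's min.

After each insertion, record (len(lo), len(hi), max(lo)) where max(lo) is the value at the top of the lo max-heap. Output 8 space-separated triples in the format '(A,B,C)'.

Answer: (1,0,13) (1,1,13) (2,1,40) (2,2,30) (3,2,34) (3,3,30) (4,3,30) (4,4,30)

Derivation:
Step 1: insert 13 -> lo=[13] hi=[] -> (len(lo)=1, len(hi)=0, max(lo)=13)
Step 2: insert 40 -> lo=[13] hi=[40] -> (len(lo)=1, len(hi)=1, max(lo)=13)
Step 3: insert 46 -> lo=[13, 40] hi=[46] -> (len(lo)=2, len(hi)=1, max(lo)=40)
Step 4: insert 30 -> lo=[13, 30] hi=[40, 46] -> (len(lo)=2, len(hi)=2, max(lo)=30)
Step 5: insert 34 -> lo=[13, 30, 34] hi=[40, 46] -> (len(lo)=3, len(hi)=2, max(lo)=34)
Step 6: insert 15 -> lo=[13, 15, 30] hi=[34, 40, 46] -> (len(lo)=3, len(hi)=3, max(lo)=30)
Step 7: insert 25 -> lo=[13, 15, 25, 30] hi=[34, 40, 46] -> (len(lo)=4, len(hi)=3, max(lo)=30)
Step 8: insert 37 -> lo=[13, 15, 25, 30] hi=[34, 37, 40, 46] -> (len(lo)=4, len(hi)=4, max(lo)=30)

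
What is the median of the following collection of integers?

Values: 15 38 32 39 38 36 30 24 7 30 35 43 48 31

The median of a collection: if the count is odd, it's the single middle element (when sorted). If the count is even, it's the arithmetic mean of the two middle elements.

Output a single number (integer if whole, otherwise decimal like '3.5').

Step 1: insert 15 -> lo=[15] (size 1, max 15) hi=[] (size 0) -> median=15
Step 2: insert 38 -> lo=[15] (size 1, max 15) hi=[38] (size 1, min 38) -> median=26.5
Step 3: insert 32 -> lo=[15, 32] (size 2, max 32) hi=[38] (size 1, min 38) -> median=32
Step 4: insert 39 -> lo=[15, 32] (size 2, max 32) hi=[38, 39] (size 2, min 38) -> median=35
Step 5: insert 38 -> lo=[15, 32, 38] (size 3, max 38) hi=[38, 39] (size 2, min 38) -> median=38
Step 6: insert 36 -> lo=[15, 32, 36] (size 3, max 36) hi=[38, 38, 39] (size 3, min 38) -> median=37
Step 7: insert 30 -> lo=[15, 30, 32, 36] (size 4, max 36) hi=[38, 38, 39] (size 3, min 38) -> median=36
Step 8: insert 24 -> lo=[15, 24, 30, 32] (size 4, max 32) hi=[36, 38, 38, 39] (size 4, min 36) -> median=34
Step 9: insert 7 -> lo=[7, 15, 24, 30, 32] (size 5, max 32) hi=[36, 38, 38, 39] (size 4, min 36) -> median=32
Step 10: insert 30 -> lo=[7, 15, 24, 30, 30] (size 5, max 30) hi=[32, 36, 38, 38, 39] (size 5, min 32) -> median=31
Step 11: insert 35 -> lo=[7, 15, 24, 30, 30, 32] (size 6, max 32) hi=[35, 36, 38, 38, 39] (size 5, min 35) -> median=32
Step 12: insert 43 -> lo=[7, 15, 24, 30, 30, 32] (size 6, max 32) hi=[35, 36, 38, 38, 39, 43] (size 6, min 35) -> median=33.5
Step 13: insert 48 -> lo=[7, 15, 24, 30, 30, 32, 35] (size 7, max 35) hi=[36, 38, 38, 39, 43, 48] (size 6, min 36) -> median=35
Step 14: insert 31 -> lo=[7, 15, 24, 30, 30, 31, 32] (size 7, max 32) hi=[35, 36, 38, 38, 39, 43, 48] (size 7, min 35) -> median=33.5

Answer: 33.5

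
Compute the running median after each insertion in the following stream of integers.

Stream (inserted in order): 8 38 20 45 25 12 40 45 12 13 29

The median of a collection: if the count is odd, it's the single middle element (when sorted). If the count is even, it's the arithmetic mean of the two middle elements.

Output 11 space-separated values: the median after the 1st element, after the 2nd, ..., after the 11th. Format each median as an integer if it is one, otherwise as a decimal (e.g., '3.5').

Answer: 8 23 20 29 25 22.5 25 31.5 25 22.5 25

Derivation:
Step 1: insert 8 -> lo=[8] (size 1, max 8) hi=[] (size 0) -> median=8
Step 2: insert 38 -> lo=[8] (size 1, max 8) hi=[38] (size 1, min 38) -> median=23
Step 3: insert 20 -> lo=[8, 20] (size 2, max 20) hi=[38] (size 1, min 38) -> median=20
Step 4: insert 45 -> lo=[8, 20] (size 2, max 20) hi=[38, 45] (size 2, min 38) -> median=29
Step 5: insert 25 -> lo=[8, 20, 25] (size 3, max 25) hi=[38, 45] (size 2, min 38) -> median=25
Step 6: insert 12 -> lo=[8, 12, 20] (size 3, max 20) hi=[25, 38, 45] (size 3, min 25) -> median=22.5
Step 7: insert 40 -> lo=[8, 12, 20, 25] (size 4, max 25) hi=[38, 40, 45] (size 3, min 38) -> median=25
Step 8: insert 45 -> lo=[8, 12, 20, 25] (size 4, max 25) hi=[38, 40, 45, 45] (size 4, min 38) -> median=31.5
Step 9: insert 12 -> lo=[8, 12, 12, 20, 25] (size 5, max 25) hi=[38, 40, 45, 45] (size 4, min 38) -> median=25
Step 10: insert 13 -> lo=[8, 12, 12, 13, 20] (size 5, max 20) hi=[25, 38, 40, 45, 45] (size 5, min 25) -> median=22.5
Step 11: insert 29 -> lo=[8, 12, 12, 13, 20, 25] (size 6, max 25) hi=[29, 38, 40, 45, 45] (size 5, min 29) -> median=25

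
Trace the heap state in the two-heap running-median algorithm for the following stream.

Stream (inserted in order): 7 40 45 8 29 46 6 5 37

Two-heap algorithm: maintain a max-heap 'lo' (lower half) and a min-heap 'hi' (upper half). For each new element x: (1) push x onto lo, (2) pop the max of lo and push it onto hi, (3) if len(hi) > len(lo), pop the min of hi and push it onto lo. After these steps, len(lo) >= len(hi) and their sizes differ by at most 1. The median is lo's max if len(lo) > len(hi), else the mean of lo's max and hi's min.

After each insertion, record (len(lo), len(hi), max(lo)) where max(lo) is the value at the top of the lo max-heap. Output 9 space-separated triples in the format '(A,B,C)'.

Step 1: insert 7 -> lo=[7] hi=[] -> (len(lo)=1, len(hi)=0, max(lo)=7)
Step 2: insert 40 -> lo=[7] hi=[40] -> (len(lo)=1, len(hi)=1, max(lo)=7)
Step 3: insert 45 -> lo=[7, 40] hi=[45] -> (len(lo)=2, len(hi)=1, max(lo)=40)
Step 4: insert 8 -> lo=[7, 8] hi=[40, 45] -> (len(lo)=2, len(hi)=2, max(lo)=8)
Step 5: insert 29 -> lo=[7, 8, 29] hi=[40, 45] -> (len(lo)=3, len(hi)=2, max(lo)=29)
Step 6: insert 46 -> lo=[7, 8, 29] hi=[40, 45, 46] -> (len(lo)=3, len(hi)=3, max(lo)=29)
Step 7: insert 6 -> lo=[6, 7, 8, 29] hi=[40, 45, 46] -> (len(lo)=4, len(hi)=3, max(lo)=29)
Step 8: insert 5 -> lo=[5, 6, 7, 8] hi=[29, 40, 45, 46] -> (len(lo)=4, len(hi)=4, max(lo)=8)
Step 9: insert 37 -> lo=[5, 6, 7, 8, 29] hi=[37, 40, 45, 46] -> (len(lo)=5, len(hi)=4, max(lo)=29)

Answer: (1,0,7) (1,1,7) (2,1,40) (2,2,8) (3,2,29) (3,3,29) (4,3,29) (4,4,8) (5,4,29)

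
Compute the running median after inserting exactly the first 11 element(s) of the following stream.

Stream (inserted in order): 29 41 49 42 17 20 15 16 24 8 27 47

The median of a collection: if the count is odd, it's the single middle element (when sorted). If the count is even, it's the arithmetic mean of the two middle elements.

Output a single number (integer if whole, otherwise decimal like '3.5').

Answer: 24

Derivation:
Step 1: insert 29 -> lo=[29] (size 1, max 29) hi=[] (size 0) -> median=29
Step 2: insert 41 -> lo=[29] (size 1, max 29) hi=[41] (size 1, min 41) -> median=35
Step 3: insert 49 -> lo=[29, 41] (size 2, max 41) hi=[49] (size 1, min 49) -> median=41
Step 4: insert 42 -> lo=[29, 41] (size 2, max 41) hi=[42, 49] (size 2, min 42) -> median=41.5
Step 5: insert 17 -> lo=[17, 29, 41] (size 3, max 41) hi=[42, 49] (size 2, min 42) -> median=41
Step 6: insert 20 -> lo=[17, 20, 29] (size 3, max 29) hi=[41, 42, 49] (size 3, min 41) -> median=35
Step 7: insert 15 -> lo=[15, 17, 20, 29] (size 4, max 29) hi=[41, 42, 49] (size 3, min 41) -> median=29
Step 8: insert 16 -> lo=[15, 16, 17, 20] (size 4, max 20) hi=[29, 41, 42, 49] (size 4, min 29) -> median=24.5
Step 9: insert 24 -> lo=[15, 16, 17, 20, 24] (size 5, max 24) hi=[29, 41, 42, 49] (size 4, min 29) -> median=24
Step 10: insert 8 -> lo=[8, 15, 16, 17, 20] (size 5, max 20) hi=[24, 29, 41, 42, 49] (size 5, min 24) -> median=22
Step 11: insert 27 -> lo=[8, 15, 16, 17, 20, 24] (size 6, max 24) hi=[27, 29, 41, 42, 49] (size 5, min 27) -> median=24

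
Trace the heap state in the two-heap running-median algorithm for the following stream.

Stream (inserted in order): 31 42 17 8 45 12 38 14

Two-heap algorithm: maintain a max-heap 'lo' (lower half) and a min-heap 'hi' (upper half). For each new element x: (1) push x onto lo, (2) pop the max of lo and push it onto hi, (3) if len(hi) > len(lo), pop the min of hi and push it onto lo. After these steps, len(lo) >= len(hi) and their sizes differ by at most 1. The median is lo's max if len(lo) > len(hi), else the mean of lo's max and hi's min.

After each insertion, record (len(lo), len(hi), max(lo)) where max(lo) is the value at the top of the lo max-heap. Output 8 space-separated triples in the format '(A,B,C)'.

Answer: (1,0,31) (1,1,31) (2,1,31) (2,2,17) (3,2,31) (3,3,17) (4,3,31) (4,4,17)

Derivation:
Step 1: insert 31 -> lo=[31] hi=[] -> (len(lo)=1, len(hi)=0, max(lo)=31)
Step 2: insert 42 -> lo=[31] hi=[42] -> (len(lo)=1, len(hi)=1, max(lo)=31)
Step 3: insert 17 -> lo=[17, 31] hi=[42] -> (len(lo)=2, len(hi)=1, max(lo)=31)
Step 4: insert 8 -> lo=[8, 17] hi=[31, 42] -> (len(lo)=2, len(hi)=2, max(lo)=17)
Step 5: insert 45 -> lo=[8, 17, 31] hi=[42, 45] -> (len(lo)=3, len(hi)=2, max(lo)=31)
Step 6: insert 12 -> lo=[8, 12, 17] hi=[31, 42, 45] -> (len(lo)=3, len(hi)=3, max(lo)=17)
Step 7: insert 38 -> lo=[8, 12, 17, 31] hi=[38, 42, 45] -> (len(lo)=4, len(hi)=3, max(lo)=31)
Step 8: insert 14 -> lo=[8, 12, 14, 17] hi=[31, 38, 42, 45] -> (len(lo)=4, len(hi)=4, max(lo)=17)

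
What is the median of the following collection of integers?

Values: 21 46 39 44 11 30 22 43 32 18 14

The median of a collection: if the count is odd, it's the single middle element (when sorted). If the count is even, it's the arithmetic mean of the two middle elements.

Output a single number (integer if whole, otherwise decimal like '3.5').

Answer: 30

Derivation:
Step 1: insert 21 -> lo=[21] (size 1, max 21) hi=[] (size 0) -> median=21
Step 2: insert 46 -> lo=[21] (size 1, max 21) hi=[46] (size 1, min 46) -> median=33.5
Step 3: insert 39 -> lo=[21, 39] (size 2, max 39) hi=[46] (size 1, min 46) -> median=39
Step 4: insert 44 -> lo=[21, 39] (size 2, max 39) hi=[44, 46] (size 2, min 44) -> median=41.5
Step 5: insert 11 -> lo=[11, 21, 39] (size 3, max 39) hi=[44, 46] (size 2, min 44) -> median=39
Step 6: insert 30 -> lo=[11, 21, 30] (size 3, max 30) hi=[39, 44, 46] (size 3, min 39) -> median=34.5
Step 7: insert 22 -> lo=[11, 21, 22, 30] (size 4, max 30) hi=[39, 44, 46] (size 3, min 39) -> median=30
Step 8: insert 43 -> lo=[11, 21, 22, 30] (size 4, max 30) hi=[39, 43, 44, 46] (size 4, min 39) -> median=34.5
Step 9: insert 32 -> lo=[11, 21, 22, 30, 32] (size 5, max 32) hi=[39, 43, 44, 46] (size 4, min 39) -> median=32
Step 10: insert 18 -> lo=[11, 18, 21, 22, 30] (size 5, max 30) hi=[32, 39, 43, 44, 46] (size 5, min 32) -> median=31
Step 11: insert 14 -> lo=[11, 14, 18, 21, 22, 30] (size 6, max 30) hi=[32, 39, 43, 44, 46] (size 5, min 32) -> median=30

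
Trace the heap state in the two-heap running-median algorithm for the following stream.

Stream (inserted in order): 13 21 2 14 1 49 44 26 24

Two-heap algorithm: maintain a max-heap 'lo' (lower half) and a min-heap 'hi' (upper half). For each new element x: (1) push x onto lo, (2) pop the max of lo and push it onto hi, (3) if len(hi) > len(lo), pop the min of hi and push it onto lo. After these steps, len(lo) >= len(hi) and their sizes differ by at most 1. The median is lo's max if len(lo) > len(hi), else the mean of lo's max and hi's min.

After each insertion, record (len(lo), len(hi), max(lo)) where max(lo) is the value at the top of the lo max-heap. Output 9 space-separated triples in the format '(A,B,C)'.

Step 1: insert 13 -> lo=[13] hi=[] -> (len(lo)=1, len(hi)=0, max(lo)=13)
Step 2: insert 21 -> lo=[13] hi=[21] -> (len(lo)=1, len(hi)=1, max(lo)=13)
Step 3: insert 2 -> lo=[2, 13] hi=[21] -> (len(lo)=2, len(hi)=1, max(lo)=13)
Step 4: insert 14 -> lo=[2, 13] hi=[14, 21] -> (len(lo)=2, len(hi)=2, max(lo)=13)
Step 5: insert 1 -> lo=[1, 2, 13] hi=[14, 21] -> (len(lo)=3, len(hi)=2, max(lo)=13)
Step 6: insert 49 -> lo=[1, 2, 13] hi=[14, 21, 49] -> (len(lo)=3, len(hi)=3, max(lo)=13)
Step 7: insert 44 -> lo=[1, 2, 13, 14] hi=[21, 44, 49] -> (len(lo)=4, len(hi)=3, max(lo)=14)
Step 8: insert 26 -> lo=[1, 2, 13, 14] hi=[21, 26, 44, 49] -> (len(lo)=4, len(hi)=4, max(lo)=14)
Step 9: insert 24 -> lo=[1, 2, 13, 14, 21] hi=[24, 26, 44, 49] -> (len(lo)=5, len(hi)=4, max(lo)=21)

Answer: (1,0,13) (1,1,13) (2,1,13) (2,2,13) (3,2,13) (3,3,13) (4,3,14) (4,4,14) (5,4,21)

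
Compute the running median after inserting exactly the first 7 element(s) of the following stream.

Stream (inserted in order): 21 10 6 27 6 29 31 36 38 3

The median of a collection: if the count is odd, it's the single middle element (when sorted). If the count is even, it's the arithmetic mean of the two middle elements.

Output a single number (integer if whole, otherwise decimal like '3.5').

Answer: 21

Derivation:
Step 1: insert 21 -> lo=[21] (size 1, max 21) hi=[] (size 0) -> median=21
Step 2: insert 10 -> lo=[10] (size 1, max 10) hi=[21] (size 1, min 21) -> median=15.5
Step 3: insert 6 -> lo=[6, 10] (size 2, max 10) hi=[21] (size 1, min 21) -> median=10
Step 4: insert 27 -> lo=[6, 10] (size 2, max 10) hi=[21, 27] (size 2, min 21) -> median=15.5
Step 5: insert 6 -> lo=[6, 6, 10] (size 3, max 10) hi=[21, 27] (size 2, min 21) -> median=10
Step 6: insert 29 -> lo=[6, 6, 10] (size 3, max 10) hi=[21, 27, 29] (size 3, min 21) -> median=15.5
Step 7: insert 31 -> lo=[6, 6, 10, 21] (size 4, max 21) hi=[27, 29, 31] (size 3, min 27) -> median=21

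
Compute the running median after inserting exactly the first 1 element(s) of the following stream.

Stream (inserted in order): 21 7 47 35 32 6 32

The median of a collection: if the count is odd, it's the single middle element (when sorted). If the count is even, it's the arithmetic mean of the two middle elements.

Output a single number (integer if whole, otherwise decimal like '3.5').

Step 1: insert 21 -> lo=[21] (size 1, max 21) hi=[] (size 0) -> median=21

Answer: 21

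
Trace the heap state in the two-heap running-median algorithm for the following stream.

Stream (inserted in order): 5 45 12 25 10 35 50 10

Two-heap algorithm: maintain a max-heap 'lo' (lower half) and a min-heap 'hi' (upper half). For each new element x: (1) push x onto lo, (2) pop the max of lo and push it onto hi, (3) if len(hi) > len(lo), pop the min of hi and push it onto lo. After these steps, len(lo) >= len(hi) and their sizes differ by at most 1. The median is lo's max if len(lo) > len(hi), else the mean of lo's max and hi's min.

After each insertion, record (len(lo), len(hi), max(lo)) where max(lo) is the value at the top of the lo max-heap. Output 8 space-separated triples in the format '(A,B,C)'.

Answer: (1,0,5) (1,1,5) (2,1,12) (2,2,12) (3,2,12) (3,3,12) (4,3,25) (4,4,12)

Derivation:
Step 1: insert 5 -> lo=[5] hi=[] -> (len(lo)=1, len(hi)=0, max(lo)=5)
Step 2: insert 45 -> lo=[5] hi=[45] -> (len(lo)=1, len(hi)=1, max(lo)=5)
Step 3: insert 12 -> lo=[5, 12] hi=[45] -> (len(lo)=2, len(hi)=1, max(lo)=12)
Step 4: insert 25 -> lo=[5, 12] hi=[25, 45] -> (len(lo)=2, len(hi)=2, max(lo)=12)
Step 5: insert 10 -> lo=[5, 10, 12] hi=[25, 45] -> (len(lo)=3, len(hi)=2, max(lo)=12)
Step 6: insert 35 -> lo=[5, 10, 12] hi=[25, 35, 45] -> (len(lo)=3, len(hi)=3, max(lo)=12)
Step 7: insert 50 -> lo=[5, 10, 12, 25] hi=[35, 45, 50] -> (len(lo)=4, len(hi)=3, max(lo)=25)
Step 8: insert 10 -> lo=[5, 10, 10, 12] hi=[25, 35, 45, 50] -> (len(lo)=4, len(hi)=4, max(lo)=12)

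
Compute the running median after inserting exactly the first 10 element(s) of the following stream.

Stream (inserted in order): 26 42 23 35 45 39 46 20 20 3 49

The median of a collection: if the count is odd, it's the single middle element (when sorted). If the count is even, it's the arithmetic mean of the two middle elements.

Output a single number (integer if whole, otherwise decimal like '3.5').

Answer: 30.5

Derivation:
Step 1: insert 26 -> lo=[26] (size 1, max 26) hi=[] (size 0) -> median=26
Step 2: insert 42 -> lo=[26] (size 1, max 26) hi=[42] (size 1, min 42) -> median=34
Step 3: insert 23 -> lo=[23, 26] (size 2, max 26) hi=[42] (size 1, min 42) -> median=26
Step 4: insert 35 -> lo=[23, 26] (size 2, max 26) hi=[35, 42] (size 2, min 35) -> median=30.5
Step 5: insert 45 -> lo=[23, 26, 35] (size 3, max 35) hi=[42, 45] (size 2, min 42) -> median=35
Step 6: insert 39 -> lo=[23, 26, 35] (size 3, max 35) hi=[39, 42, 45] (size 3, min 39) -> median=37
Step 7: insert 46 -> lo=[23, 26, 35, 39] (size 4, max 39) hi=[42, 45, 46] (size 3, min 42) -> median=39
Step 8: insert 20 -> lo=[20, 23, 26, 35] (size 4, max 35) hi=[39, 42, 45, 46] (size 4, min 39) -> median=37
Step 9: insert 20 -> lo=[20, 20, 23, 26, 35] (size 5, max 35) hi=[39, 42, 45, 46] (size 4, min 39) -> median=35
Step 10: insert 3 -> lo=[3, 20, 20, 23, 26] (size 5, max 26) hi=[35, 39, 42, 45, 46] (size 5, min 35) -> median=30.5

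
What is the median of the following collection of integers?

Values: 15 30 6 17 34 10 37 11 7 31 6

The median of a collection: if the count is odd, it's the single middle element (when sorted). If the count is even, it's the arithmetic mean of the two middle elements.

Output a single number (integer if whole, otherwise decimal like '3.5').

Step 1: insert 15 -> lo=[15] (size 1, max 15) hi=[] (size 0) -> median=15
Step 2: insert 30 -> lo=[15] (size 1, max 15) hi=[30] (size 1, min 30) -> median=22.5
Step 3: insert 6 -> lo=[6, 15] (size 2, max 15) hi=[30] (size 1, min 30) -> median=15
Step 4: insert 17 -> lo=[6, 15] (size 2, max 15) hi=[17, 30] (size 2, min 17) -> median=16
Step 5: insert 34 -> lo=[6, 15, 17] (size 3, max 17) hi=[30, 34] (size 2, min 30) -> median=17
Step 6: insert 10 -> lo=[6, 10, 15] (size 3, max 15) hi=[17, 30, 34] (size 3, min 17) -> median=16
Step 7: insert 37 -> lo=[6, 10, 15, 17] (size 4, max 17) hi=[30, 34, 37] (size 3, min 30) -> median=17
Step 8: insert 11 -> lo=[6, 10, 11, 15] (size 4, max 15) hi=[17, 30, 34, 37] (size 4, min 17) -> median=16
Step 9: insert 7 -> lo=[6, 7, 10, 11, 15] (size 5, max 15) hi=[17, 30, 34, 37] (size 4, min 17) -> median=15
Step 10: insert 31 -> lo=[6, 7, 10, 11, 15] (size 5, max 15) hi=[17, 30, 31, 34, 37] (size 5, min 17) -> median=16
Step 11: insert 6 -> lo=[6, 6, 7, 10, 11, 15] (size 6, max 15) hi=[17, 30, 31, 34, 37] (size 5, min 17) -> median=15

Answer: 15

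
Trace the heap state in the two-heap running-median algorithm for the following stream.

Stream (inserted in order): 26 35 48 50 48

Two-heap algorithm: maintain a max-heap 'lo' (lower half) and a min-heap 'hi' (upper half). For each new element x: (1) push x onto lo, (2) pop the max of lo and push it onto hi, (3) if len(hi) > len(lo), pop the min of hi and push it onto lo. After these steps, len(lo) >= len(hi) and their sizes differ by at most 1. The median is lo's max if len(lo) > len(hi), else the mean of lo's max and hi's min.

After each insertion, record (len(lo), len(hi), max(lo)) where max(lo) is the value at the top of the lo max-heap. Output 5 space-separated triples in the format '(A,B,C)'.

Step 1: insert 26 -> lo=[26] hi=[] -> (len(lo)=1, len(hi)=0, max(lo)=26)
Step 2: insert 35 -> lo=[26] hi=[35] -> (len(lo)=1, len(hi)=1, max(lo)=26)
Step 3: insert 48 -> lo=[26, 35] hi=[48] -> (len(lo)=2, len(hi)=1, max(lo)=35)
Step 4: insert 50 -> lo=[26, 35] hi=[48, 50] -> (len(lo)=2, len(hi)=2, max(lo)=35)
Step 5: insert 48 -> lo=[26, 35, 48] hi=[48, 50] -> (len(lo)=3, len(hi)=2, max(lo)=48)

Answer: (1,0,26) (1,1,26) (2,1,35) (2,2,35) (3,2,48)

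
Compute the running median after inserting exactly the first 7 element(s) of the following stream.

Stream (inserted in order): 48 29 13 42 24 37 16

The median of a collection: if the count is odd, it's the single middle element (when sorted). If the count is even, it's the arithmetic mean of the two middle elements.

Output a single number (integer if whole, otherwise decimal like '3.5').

Step 1: insert 48 -> lo=[48] (size 1, max 48) hi=[] (size 0) -> median=48
Step 2: insert 29 -> lo=[29] (size 1, max 29) hi=[48] (size 1, min 48) -> median=38.5
Step 3: insert 13 -> lo=[13, 29] (size 2, max 29) hi=[48] (size 1, min 48) -> median=29
Step 4: insert 42 -> lo=[13, 29] (size 2, max 29) hi=[42, 48] (size 2, min 42) -> median=35.5
Step 5: insert 24 -> lo=[13, 24, 29] (size 3, max 29) hi=[42, 48] (size 2, min 42) -> median=29
Step 6: insert 37 -> lo=[13, 24, 29] (size 3, max 29) hi=[37, 42, 48] (size 3, min 37) -> median=33
Step 7: insert 16 -> lo=[13, 16, 24, 29] (size 4, max 29) hi=[37, 42, 48] (size 3, min 37) -> median=29

Answer: 29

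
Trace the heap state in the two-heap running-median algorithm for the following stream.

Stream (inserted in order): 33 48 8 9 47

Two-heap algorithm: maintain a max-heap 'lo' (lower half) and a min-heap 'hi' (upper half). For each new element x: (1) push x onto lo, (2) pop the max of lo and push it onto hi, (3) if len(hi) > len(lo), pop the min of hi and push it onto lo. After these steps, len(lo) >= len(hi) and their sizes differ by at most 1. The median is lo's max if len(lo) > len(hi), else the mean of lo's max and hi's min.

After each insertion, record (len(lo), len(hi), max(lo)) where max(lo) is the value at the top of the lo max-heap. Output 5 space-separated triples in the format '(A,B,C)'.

Answer: (1,0,33) (1,1,33) (2,1,33) (2,2,9) (3,2,33)

Derivation:
Step 1: insert 33 -> lo=[33] hi=[] -> (len(lo)=1, len(hi)=0, max(lo)=33)
Step 2: insert 48 -> lo=[33] hi=[48] -> (len(lo)=1, len(hi)=1, max(lo)=33)
Step 3: insert 8 -> lo=[8, 33] hi=[48] -> (len(lo)=2, len(hi)=1, max(lo)=33)
Step 4: insert 9 -> lo=[8, 9] hi=[33, 48] -> (len(lo)=2, len(hi)=2, max(lo)=9)
Step 5: insert 47 -> lo=[8, 9, 33] hi=[47, 48] -> (len(lo)=3, len(hi)=2, max(lo)=33)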